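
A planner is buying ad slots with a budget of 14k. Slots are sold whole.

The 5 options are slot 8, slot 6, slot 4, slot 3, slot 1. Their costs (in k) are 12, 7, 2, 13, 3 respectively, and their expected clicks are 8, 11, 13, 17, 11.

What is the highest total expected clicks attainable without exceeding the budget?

35

This is an integer program with binary decision variables.
slot 6 + slot 4: cost 7 + 2 = 9 ≤ 14, expected clicks 11 + 13 = 24.
slot 4 + slot 1: cost 2 + 3 = 5 ≤ 14, expected clicks 13 + 11 = 24.
slot 6 + slot 4 + slot 1: cost 7 + 2 + 3 = 12 ≤ 14, expected clicks 11 + 13 + 11 = 35.
Best is slot 6, slot 4, and slot 1 with total expected clicks 35.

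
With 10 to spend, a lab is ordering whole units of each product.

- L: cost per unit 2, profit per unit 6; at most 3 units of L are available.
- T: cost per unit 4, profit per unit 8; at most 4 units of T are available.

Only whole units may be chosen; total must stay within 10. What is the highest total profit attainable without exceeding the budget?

26

L has the best ratio (6/2); taking only L gives at most 3×6 = 18 (stopped by the supply cap of 3).
Mixing does better — 3×L and 1×T: cost 10 ≤ 10, profit 3·6 + 1·8 = 26.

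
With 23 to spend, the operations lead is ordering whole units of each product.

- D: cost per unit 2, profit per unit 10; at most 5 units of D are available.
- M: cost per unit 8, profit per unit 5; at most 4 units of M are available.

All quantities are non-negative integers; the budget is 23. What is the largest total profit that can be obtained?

55

This is a bounded integer knapsack.
Take 5×D and 1×M: cost 18 ≤ 23, profit 5·10 + 1·5 = 55.
D has the best ratio (10/2) and is taken to its limit of 5; remaining capacity is filled optimally with the others.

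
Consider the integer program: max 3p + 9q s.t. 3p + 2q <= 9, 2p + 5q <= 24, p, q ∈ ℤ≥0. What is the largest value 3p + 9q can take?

36

Relaxing integrality, the LP optimum is 40.50 at (p,q) = (0, 4.5), which is not an integer point.
(p,q)=(0,4): 3·0+2·4=8≤9, 2·0+5·4=20≤24, objective 36.
(p,q)=(1,3): 3·1+2·3=9≤9, 2·1+5·3=17≤24, objective 30.
(p,q)=(0,3): 3·0+2·3=6≤9, 2·0+5·3=15≤24, objective 27.
No feasible integer point exceeds 36.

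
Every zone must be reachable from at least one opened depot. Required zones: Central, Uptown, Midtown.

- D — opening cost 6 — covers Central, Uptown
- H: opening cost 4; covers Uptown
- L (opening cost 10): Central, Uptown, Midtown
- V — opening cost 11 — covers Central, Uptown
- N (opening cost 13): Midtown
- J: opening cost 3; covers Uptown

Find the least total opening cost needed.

10

The greedy cost-per-new-zone heuristic would pick D and L for 16, but a cheaper cover exists.
L alone covers Central, Uptown, Midtown — every zone.
Total opening cost: 10.
No cover costs less than 10.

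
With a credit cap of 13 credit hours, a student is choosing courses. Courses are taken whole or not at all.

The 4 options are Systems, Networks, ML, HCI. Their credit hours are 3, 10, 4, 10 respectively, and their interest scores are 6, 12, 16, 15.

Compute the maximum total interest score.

Allowing fractional choices, the relaxed optimum would be about 31.0, but courses are indivisible.
Systems + ML: credit hours 3 + 4 = 7 ≤ 13, interest score 6 + 16 = 22.
Systems + Networks: credit hours 3 + 10 = 13 ≤ 13, interest score 6 + 12 = 18.
Systems + HCI: credit hours 3 + 10 = 13 ≤ 13, interest score 6 + 15 = 21.
Best is Systems and ML with total interest score 22.

22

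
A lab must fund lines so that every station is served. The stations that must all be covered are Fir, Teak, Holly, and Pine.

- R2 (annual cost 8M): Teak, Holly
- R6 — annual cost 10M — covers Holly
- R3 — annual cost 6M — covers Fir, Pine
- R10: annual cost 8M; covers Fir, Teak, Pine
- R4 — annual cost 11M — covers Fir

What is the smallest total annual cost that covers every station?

This is an integer covering problem.
The greedy cost-per-new-station heuristic would pick R10 and R2 for 16, but a cheaper cover exists.
Choose R2 and R3: together they cover Fir, Teak, Holly, Pine — every station.
Total annual cost: 8 + 6 = 14.
No cover costs less than 14.

14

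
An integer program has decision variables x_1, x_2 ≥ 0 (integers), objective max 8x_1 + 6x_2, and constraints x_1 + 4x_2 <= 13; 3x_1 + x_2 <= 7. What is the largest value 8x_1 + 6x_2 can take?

26

Relaxing integrality, the LP optimum is 28.36 at (x_1,x_2) = (1.36, 2.91), which is not an integer point.
(x_1,x_2)=(1,3): 1·1+4·3=13≤13, 3·1+1·3=6≤7, objective 26.
(x_1,x_2)=(2,1): 1·2+4·1=6≤13, 3·2+1·1=7≤7, objective 22.
(x_1,x_2)=(1,2): 1·1+4·2=9≤13, 3·1+1·2=5≤7, objective 20.
(x_1,x_2)=(0,3): 1·0+4·3=12≤13, 3·0+1·3=3≤7, objective 18.
Maximum is 26 at (x_1,x_2)=(1,3).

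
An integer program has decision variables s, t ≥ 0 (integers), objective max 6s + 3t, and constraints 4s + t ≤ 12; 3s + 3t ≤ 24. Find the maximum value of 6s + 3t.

The continuous relaxation peaks at (1.33, 6.67) with value 28.00; rounding to a feasible lattice point costs some objective.
(s,t)=(1,7): 4·1+1·7=11≤12, 3·1+3·7=24≤24, objective 27.
(s,t)=(1,6): 4·1+1·6=10≤12, 3·1+3·6=21≤24, objective 24.
(s,t)=(0,8): 4·0+1·8=8≤12, 3·0+3·8=24≤24, objective 24.
(s,t)=(0,7): 4·0+1·7=7≤12, 3·0+3·7=21≤24, objective 21.
The best lattice point is (1,7), giving 27.

27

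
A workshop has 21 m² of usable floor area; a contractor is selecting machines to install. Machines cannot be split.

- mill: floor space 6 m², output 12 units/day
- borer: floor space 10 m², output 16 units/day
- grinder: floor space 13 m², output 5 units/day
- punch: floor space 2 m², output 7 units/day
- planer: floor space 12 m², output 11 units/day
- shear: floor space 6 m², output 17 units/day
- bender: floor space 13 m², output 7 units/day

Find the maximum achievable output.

Take borer, punch, and shear: floor space 10 + 2 + 6 = 18 ≤ 21, output 16 + 7 + 17 = 40.
No other feasible combination does better.

40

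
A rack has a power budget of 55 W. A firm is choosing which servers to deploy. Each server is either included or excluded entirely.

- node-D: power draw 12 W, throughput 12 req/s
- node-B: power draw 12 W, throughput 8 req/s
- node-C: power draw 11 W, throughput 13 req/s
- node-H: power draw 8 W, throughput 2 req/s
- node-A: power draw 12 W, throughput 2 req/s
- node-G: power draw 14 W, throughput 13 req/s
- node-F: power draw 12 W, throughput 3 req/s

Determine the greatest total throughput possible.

Take node-D, node-B, node-C, and node-G: power draw 12 + 12 + 11 + 14 = 49 ≤ 55, throughput 12 + 8 + 13 + 13 = 46.
No other feasible combination does better.

46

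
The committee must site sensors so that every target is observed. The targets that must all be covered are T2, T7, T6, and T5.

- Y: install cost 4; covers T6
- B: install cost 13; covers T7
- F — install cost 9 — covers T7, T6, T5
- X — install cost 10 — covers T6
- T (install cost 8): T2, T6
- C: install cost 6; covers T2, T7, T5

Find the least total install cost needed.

Choose Y and C: together they cover T2, T7, T6, T5 — every target.
Total install cost: 4 + 6 = 10.

10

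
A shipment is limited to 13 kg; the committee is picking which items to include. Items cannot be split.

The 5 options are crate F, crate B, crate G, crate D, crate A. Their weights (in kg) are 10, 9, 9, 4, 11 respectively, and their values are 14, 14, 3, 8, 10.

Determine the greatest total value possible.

crate F: weight 10 ≤ 13, value 14.
crate B + crate D: weight 9 + 4 = 13 ≤ 13, value 14 + 8 = 22.
crate B: weight 9 ≤ 13, value 14.
Best is crate B and crate D with total value 22.

22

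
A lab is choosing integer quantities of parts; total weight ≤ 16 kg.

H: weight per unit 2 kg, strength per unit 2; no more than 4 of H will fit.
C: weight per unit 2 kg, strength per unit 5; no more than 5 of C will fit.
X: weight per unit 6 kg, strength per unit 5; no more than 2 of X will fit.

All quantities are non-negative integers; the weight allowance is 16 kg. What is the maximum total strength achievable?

This is a bounded integer knapsack.
5×C and 1×X: weight 16 ≤ 16, strength 5·5 + 1·5 = 30.
3×H and 5×C: weight 16 ≤ 16, strength 3·2 + 5·5 = 31.
Best is 31.

31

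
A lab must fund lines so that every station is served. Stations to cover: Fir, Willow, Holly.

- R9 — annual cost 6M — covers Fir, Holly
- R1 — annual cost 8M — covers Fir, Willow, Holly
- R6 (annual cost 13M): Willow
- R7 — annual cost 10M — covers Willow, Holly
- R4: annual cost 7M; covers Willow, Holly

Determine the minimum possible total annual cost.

8

This is an integer covering problem.
R1 alone covers Fir, Willow, Holly — every station.
Total annual cost: 8.
No cover costs less than 8.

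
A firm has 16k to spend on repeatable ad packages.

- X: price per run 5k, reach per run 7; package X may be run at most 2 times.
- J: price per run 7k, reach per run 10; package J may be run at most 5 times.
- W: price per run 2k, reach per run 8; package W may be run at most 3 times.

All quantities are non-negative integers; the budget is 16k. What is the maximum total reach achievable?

38

This is a bounded integer knapsack.
W has the best ratio (8/2); taking only W gives at most 3×8 = 24 (stopped by the supply cap of 3).
Mixing does better — 2×X and 3×W: price 16 ≤ 16, reach 2·7 + 3·8 = 38.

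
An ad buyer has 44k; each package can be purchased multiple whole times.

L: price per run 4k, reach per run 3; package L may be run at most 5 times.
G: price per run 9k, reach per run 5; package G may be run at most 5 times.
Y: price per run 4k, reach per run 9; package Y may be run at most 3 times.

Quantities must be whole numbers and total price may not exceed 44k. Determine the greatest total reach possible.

47

Take 5×L, 1×G, and 3×Y: price 41 ≤ 44, reach 5·3 + 1·5 + 3·9 = 47.
Y has the best ratio (9/4) and is taken to its limit of 3; remaining capacity is filled optimally with the others.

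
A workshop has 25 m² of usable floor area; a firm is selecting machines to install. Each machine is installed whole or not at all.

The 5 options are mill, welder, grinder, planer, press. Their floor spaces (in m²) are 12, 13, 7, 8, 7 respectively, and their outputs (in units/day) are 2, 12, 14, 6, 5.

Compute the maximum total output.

26

grinder + planer + press: floor space 7 + 8 + 7 = 22 ≤ 25, output 14 + 6 + 5 = 25.
welder + grinder: floor space 13 + 7 = 20 ≤ 25, output 12 + 14 = 26.
Best is welder and grinder with total output 26.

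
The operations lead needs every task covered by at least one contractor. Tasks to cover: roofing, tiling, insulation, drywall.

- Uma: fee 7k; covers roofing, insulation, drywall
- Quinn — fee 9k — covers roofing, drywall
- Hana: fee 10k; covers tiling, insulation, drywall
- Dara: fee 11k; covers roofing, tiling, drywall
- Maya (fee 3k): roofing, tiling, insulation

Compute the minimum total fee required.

10

Choose Uma and Maya: together they cover roofing, tiling, insulation, drywall — every task.
Total fee: 7 + 3 = 10.
No cover costs less than 10.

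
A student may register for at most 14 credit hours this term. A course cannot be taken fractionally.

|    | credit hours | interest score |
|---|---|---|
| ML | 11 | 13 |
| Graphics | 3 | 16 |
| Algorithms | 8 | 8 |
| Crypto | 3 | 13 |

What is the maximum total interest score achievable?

Graphics + Algorithms + Crypto: credit hours 3 + 8 + 3 = 14 ≤ 14, interest score 16 + 8 + 13 = 37.
ML + Graphics: credit hours 11 + 3 = 14 ≤ 14, interest score 13 + 16 = 29.
Graphics + Crypto: credit hours 3 + 3 = 6 ≤ 14, interest score 16 + 13 = 29.
Best is Graphics, Algorithms, and Crypto with total interest score 37.

37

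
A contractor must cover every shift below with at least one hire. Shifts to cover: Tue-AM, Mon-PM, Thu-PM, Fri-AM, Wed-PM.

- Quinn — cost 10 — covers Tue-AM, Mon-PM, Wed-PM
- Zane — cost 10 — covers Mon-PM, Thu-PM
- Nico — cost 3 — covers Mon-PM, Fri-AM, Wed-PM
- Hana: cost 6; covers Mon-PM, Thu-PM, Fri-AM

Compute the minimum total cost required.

16

The greedy cost-per-new-shift heuristic would pick Nico, Hana, and Quinn for 19, but a cheaper cover exists.
Choose Quinn and Hana: together they cover Tue-AM, Mon-PM, Thu-PM, Fri-AM, Wed-PM — every shift.
Total cost: 10 + 6 = 16.
No cover costs less than 16.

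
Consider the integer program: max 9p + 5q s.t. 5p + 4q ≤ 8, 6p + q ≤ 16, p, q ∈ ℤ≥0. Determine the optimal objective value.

The continuous relaxation peaks at (1.6, 0) with value 14.40; rounding to a feasible lattice point costs some objective.
(p,q)=(0,2): 5·0+4·2=8≤8, 6·0+1·2=2≤16, objective 10.
(p,q)=(1,0): 5·1+4·0=5≤8, 6·1+1·0=6≤16, objective 9.
The best lattice point is (0,2), giving 10.

10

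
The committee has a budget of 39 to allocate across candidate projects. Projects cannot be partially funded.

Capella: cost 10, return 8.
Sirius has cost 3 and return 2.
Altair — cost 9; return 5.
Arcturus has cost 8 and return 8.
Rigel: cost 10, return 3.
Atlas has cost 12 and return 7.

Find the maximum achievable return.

Allowing fractional choices, the relaxed optimum would be about 28.3, but projects are indivisible.
Capella + Altair + Arcturus + Atlas: cost 10 + 9 + 8 + 12 = 39 ≤ 39, return 8 + 5 + 8 + 7 = 28.
Capella + Sirius + Arcturus + Atlas: cost 10 + 3 + 8 + 12 = 33 ≤ 39, return 8 + 2 + 8 + 7 = 25.
Best is Capella, Altair, Arcturus, and Atlas with total return 28.

28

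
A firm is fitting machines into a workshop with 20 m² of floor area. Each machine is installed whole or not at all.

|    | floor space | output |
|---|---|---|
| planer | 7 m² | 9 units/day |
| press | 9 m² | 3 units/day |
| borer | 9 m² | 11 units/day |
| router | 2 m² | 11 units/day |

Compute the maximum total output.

31

This is a 0-1 knapsack instance.
Allowing fractional choices, the relaxed optimum would be about 31.7, but machines are indivisible.
planer + borer + router: floor space 7 + 9 + 2 = 18 ≤ 20, output 9 + 11 + 11 = 31.
press + borer + router: floor space 9 + 9 + 2 = 20 ≤ 20, output 3 + 11 + 11 = 25.
Best is planer, borer, and router with total output 31.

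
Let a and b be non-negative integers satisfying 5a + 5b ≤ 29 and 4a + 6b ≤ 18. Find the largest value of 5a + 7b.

The continuous relaxation peaks at (4.5, 0) with value 22.50; rounding to a feasible lattice point costs some objective.
(a,b)=(3,1) is feasible, giving 22.
(a,b)=(4,0) is feasible, giving 20.
(a,b)=(2,1) is feasible, giving 17.
Maximum is 22 at (a,b)=(3,1).

22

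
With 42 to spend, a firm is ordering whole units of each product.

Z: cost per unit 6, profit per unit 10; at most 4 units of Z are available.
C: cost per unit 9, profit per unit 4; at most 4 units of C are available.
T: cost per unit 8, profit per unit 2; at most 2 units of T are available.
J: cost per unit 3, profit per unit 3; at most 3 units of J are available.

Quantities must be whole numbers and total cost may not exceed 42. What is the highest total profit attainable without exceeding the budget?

53

Z has the best ratio (10/6); taking only Z gives at most 4×10 = 40 (stopped by the supply cap of 4).
Mixing does better — 4×Z, 1×C, and 3×J: cost 42 ≤ 42, profit 4·10 + 1·4 + 3·3 = 53.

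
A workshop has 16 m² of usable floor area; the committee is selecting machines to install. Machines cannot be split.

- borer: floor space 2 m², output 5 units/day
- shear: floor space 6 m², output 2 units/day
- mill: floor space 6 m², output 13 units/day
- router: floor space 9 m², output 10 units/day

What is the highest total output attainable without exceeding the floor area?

Take mill and router: floor space 6 + 9 = 15 ≤ 16, output 13 + 10 = 23.
No other feasible combination does better.

23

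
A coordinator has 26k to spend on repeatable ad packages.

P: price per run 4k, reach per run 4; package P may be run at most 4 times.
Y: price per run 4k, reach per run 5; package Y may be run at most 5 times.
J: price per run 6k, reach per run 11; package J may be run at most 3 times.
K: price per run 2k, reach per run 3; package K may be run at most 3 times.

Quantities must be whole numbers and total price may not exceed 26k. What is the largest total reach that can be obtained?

44

J has the best ratio (11/6); taking only J gives at most 3×11 = 33 (stopped by the supply cap of 3).
Mixing does better — 1×Y, 3×J, and 2×K: price 26 ≤ 26, reach 1·5 + 3·11 + 2·3 = 44.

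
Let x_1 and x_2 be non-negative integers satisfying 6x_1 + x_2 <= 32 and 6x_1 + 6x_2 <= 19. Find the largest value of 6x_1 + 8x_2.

24

Relaxing integrality, the LP optimum is 25.33 at (x_1,x_2) = (0, 3.17), which is not an integer point.
(x_1,x_2)=(0,3): 6·0+1·3=3≤32, 6·0+6·3=18≤19, objective 24.
(x_1,x_2)=(1,2): 6·1+1·2=8≤32, 6·1+6·2=18≤19, objective 22.
(x_1,x_2)=(0,2): 6·0+1·2=2≤32, 6·0+6·2=12≤19, objective 16.
Maximum is 24 at (x_1,x_2)=(0,3).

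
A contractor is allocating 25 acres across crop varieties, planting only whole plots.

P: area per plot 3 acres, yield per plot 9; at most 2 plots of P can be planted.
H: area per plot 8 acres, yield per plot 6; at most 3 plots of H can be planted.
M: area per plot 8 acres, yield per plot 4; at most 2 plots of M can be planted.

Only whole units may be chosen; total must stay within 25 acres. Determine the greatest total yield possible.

2×P and 2×H: area 22 ≤ 25, yield 2·9 + 2·6 = 30.
2×P, 1×H, and 1×M: area 22 ≤ 25, yield 2·9 + 1·6 + 1·4 = 28.
Best is 30.

30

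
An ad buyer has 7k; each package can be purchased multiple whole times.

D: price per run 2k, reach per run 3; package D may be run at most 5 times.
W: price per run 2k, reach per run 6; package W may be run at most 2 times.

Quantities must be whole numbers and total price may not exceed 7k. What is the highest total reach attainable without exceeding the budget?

Take 1×D and 2×W: price 6 ≤ 7, reach 1·3 + 2·6 = 15.
W has the best ratio (6/2) and is taken to its limit of 2; remaining capacity is filled optimally with the others.

15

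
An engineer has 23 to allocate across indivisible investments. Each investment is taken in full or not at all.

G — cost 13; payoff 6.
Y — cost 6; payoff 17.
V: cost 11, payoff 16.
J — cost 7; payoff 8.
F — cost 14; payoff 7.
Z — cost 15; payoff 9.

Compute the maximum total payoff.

33

Take Y and V: cost 6 + 11 = 17 ≤ 23, payoff 17 + 16 = 33.
No other feasible combination does better.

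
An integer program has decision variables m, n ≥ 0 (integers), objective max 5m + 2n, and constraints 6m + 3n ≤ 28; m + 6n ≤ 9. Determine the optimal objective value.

20

(m,n)=(4,0): 6·4+3·0=24≤28, 1·4+6·0=4≤9, objective 20.
(m,n)=(3,1): 6·3+3·1=21≤28, 1·3+6·1=9≤9, objective 17.
(m,n)=(3,0): 6·3+3·0=18≤28, 1·3+6·0=3≤9, objective 15.
The best lattice point is (4,0), giving 20.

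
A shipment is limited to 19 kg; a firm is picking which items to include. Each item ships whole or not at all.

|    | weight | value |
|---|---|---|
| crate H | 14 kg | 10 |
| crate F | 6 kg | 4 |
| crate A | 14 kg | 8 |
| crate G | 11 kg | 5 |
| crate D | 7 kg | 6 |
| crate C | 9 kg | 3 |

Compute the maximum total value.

Take crate G and crate D: weight 11 + 7 = 18 ≤ 19, value 5 + 6 = 11.
No other feasible combination does better.

11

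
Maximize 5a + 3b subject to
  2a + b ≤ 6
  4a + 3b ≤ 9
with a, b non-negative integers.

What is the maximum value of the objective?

10

Relaxing integrality, the LP optimum is 11.25 at (a,b) = (2.25, 0), which is not an integer point.
(a,b)=(2,0): 2·2+1·0=4≤6, 4·2+3·0=8≤9, objective 10.
(a,b)=(1,1): 2·1+1·1=3≤6, 4·1+3·1=7≤9, objective 8.
(a,b)=(1,0): 2·1+1·0=2≤6, 4·1+3·0=4≤9, objective 5.
Maximum is 10 at (a,b)=(2,0).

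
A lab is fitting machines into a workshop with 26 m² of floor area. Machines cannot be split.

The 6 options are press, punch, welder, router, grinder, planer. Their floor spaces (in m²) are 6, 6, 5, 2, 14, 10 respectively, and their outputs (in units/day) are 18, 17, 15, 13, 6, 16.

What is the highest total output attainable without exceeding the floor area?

Allowing fractional choices, the relaxed optimum would be about 74.2, but machines are indivisible.
press + punch + welder + router: floor space 6 + 6 + 5 + 2 = 19 ≤ 26, output 18 + 17 + 15 + 13 = 63.
press + punch + router + planer: floor space 6 + 6 + 2 + 10 = 24 ≤ 26, output 18 + 17 + 13 + 16 = 64.
Best is press, punch, router, and planer with total output 64.

64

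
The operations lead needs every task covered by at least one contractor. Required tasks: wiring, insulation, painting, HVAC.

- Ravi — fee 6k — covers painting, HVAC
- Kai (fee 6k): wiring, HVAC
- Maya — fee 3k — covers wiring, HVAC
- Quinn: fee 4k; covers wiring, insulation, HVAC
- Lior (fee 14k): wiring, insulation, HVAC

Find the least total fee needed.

Choose Ravi and Quinn: together they cover wiring, insulation, painting, HVAC — every task.
Total fee: 6 + 4 = 10.
No cover costs less than 10.

10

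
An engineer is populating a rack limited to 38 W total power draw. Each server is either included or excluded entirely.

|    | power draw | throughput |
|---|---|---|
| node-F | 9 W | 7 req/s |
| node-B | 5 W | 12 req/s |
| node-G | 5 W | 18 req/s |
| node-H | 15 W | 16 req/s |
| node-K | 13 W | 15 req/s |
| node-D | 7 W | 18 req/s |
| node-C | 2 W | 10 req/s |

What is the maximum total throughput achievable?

node-F + node-G + node-H + node-D + node-C: power draw 9 + 5 + 15 + 7 + 2 = 38 ≤ 38, throughput 7 + 18 + 16 + 18 + 10 = 69.
node-B + node-G + node-H + node-D + node-C: power draw 5 + 5 + 15 + 7 + 2 = 34 ≤ 38, throughput 12 + 18 + 16 + 18 + 10 = 74.
node-B + node-G + node-K + node-D + node-C: power draw 5 + 5 + 13 + 7 + 2 = 32 ≤ 38, throughput 12 + 18 + 15 + 18 + 10 = 73.
Best is node-B, node-G, node-H, node-D, and node-C with total throughput 74.

74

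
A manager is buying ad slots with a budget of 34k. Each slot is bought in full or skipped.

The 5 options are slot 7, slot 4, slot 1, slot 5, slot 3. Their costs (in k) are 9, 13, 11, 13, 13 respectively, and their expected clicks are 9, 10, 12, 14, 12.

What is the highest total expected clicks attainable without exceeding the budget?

Allowing fractional choices, the relaxed optimum would be about 35.9, but ad slots are indivisible.
slot 7 + slot 1 + slot 5: cost 9 + 11 + 13 = 33 ≤ 34, expected clicks 9 + 12 + 14 = 35.
slot 7 + slot 1 + slot 3: cost 9 + 11 + 13 = 33 ≤ 34, expected clicks 9 + 12 + 12 = 33.
slot 7 + slot 4 + slot 1: cost 9 + 13 + 11 = 33 ≤ 34, expected clicks 9 + 10 + 12 = 31.
Best is slot 7, slot 1, and slot 5 with total expected clicks 35.

35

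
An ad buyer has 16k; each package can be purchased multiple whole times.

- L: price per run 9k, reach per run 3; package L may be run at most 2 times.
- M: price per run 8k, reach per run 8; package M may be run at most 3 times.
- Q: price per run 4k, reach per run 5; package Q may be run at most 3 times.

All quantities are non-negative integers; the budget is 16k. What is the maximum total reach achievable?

18

This is a bounded integer knapsack.
Q has the best ratio (5/4); taking only Q gives at most 3×5 = 15 (stopped by the supply cap of 3).
Mixing does better — 1×M and 2×Q: price 16 ≤ 16, reach 1·8 + 2·5 = 18.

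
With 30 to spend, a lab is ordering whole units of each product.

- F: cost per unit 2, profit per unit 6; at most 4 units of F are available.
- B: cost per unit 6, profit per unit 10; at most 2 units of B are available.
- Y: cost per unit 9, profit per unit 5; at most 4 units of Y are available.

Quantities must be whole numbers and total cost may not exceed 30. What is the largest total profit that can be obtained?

F has the best ratio (6/2); taking only F gives at most 4×6 = 24 (stopped by the supply cap of 4).
Mixing does better — 4×F, 2×B, and 1×Y: cost 29 ≤ 30, profit 4·6 + 2·10 + 1·5 = 49.

49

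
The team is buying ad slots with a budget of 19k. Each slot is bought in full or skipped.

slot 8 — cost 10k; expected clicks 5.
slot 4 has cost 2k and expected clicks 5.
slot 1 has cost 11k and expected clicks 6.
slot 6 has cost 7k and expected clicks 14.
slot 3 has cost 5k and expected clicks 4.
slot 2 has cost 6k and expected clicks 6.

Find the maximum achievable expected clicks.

25

This is an integer program with binary decision variables.
slot 6 + slot 3 + slot 2: cost 7 + 5 + 6 = 18 ≤ 19, expected clicks 14 + 4 + 6 = 24.
slot 4 + slot 6 + slot 2: cost 2 + 7 + 6 = 15 ≤ 19, expected clicks 5 + 14 + 6 = 25.
Best is slot 4, slot 6, and slot 2 with total expected clicks 25.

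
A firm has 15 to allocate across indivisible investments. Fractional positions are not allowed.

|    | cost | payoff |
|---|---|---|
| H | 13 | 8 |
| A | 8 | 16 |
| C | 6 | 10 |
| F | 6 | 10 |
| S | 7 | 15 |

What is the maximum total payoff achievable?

31

A + C: cost 8 + 6 = 14 ≤ 15, payoff 16 + 10 = 26.
A + F: cost 8 + 6 = 14 ≤ 15, payoff 16 + 10 = 26.
A + S: cost 8 + 7 = 15 ≤ 15, payoff 16 + 15 = 31.
Best is A and S with total payoff 31.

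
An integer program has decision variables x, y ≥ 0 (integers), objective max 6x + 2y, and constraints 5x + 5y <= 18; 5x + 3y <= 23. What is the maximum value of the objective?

18

(x,y)=(3,0) is feasible, giving 18.
(x,y)=(2,1) is feasible, giving 14.
Maximum is 18 at (x,y)=(3,0).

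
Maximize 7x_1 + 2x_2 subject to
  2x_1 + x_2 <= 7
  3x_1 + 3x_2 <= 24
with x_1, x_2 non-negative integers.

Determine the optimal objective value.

23

The continuous relaxation peaks at (3.5, 0) with value 24.50; rounding to a feasible lattice point costs some objective.
(x_1,x_2)=(3,1): 2·3+1·1=7≤7, 3·3+3·1=12≤24, objective 23.
(x_1,x_2)=(3,0): 2·3+1·0=6≤7, 3·3+3·0=9≤24, objective 21.
(x_1,x_2)=(2,2): 2·2+1·2=6≤7, 3·2+3·2=12≤24, objective 18.
No feasible integer point exceeds 23.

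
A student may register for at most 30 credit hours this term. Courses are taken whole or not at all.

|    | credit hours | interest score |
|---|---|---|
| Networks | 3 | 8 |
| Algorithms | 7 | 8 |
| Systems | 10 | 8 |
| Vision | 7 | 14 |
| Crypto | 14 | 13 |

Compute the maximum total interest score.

This is an integer program with binary decision variables.
Allowing fractional choices, the relaxed optimum would be about 42.1, but courses are indivisible.
Networks + Vision + Crypto: credit hours 3 + 7 + 14 = 24 ≤ 30, interest score 8 + 14 + 13 = 35.
Algorithms + Vision + Crypto: credit hours 7 + 7 + 14 = 28 ≤ 30, interest score 8 + 14 + 13 = 35.
Networks + Algorithms + Systems + Vision: credit hours 3 + 7 + 10 + 7 = 27 ≤ 30, interest score 8 + 8 + 8 + 14 = 38.
Best is Networks, Algorithms, Systems, and Vision with total interest score 38.

38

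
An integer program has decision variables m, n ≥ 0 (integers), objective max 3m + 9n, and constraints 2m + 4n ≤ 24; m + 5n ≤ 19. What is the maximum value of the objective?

The continuous relaxation peaks at (7.33, 2.33) with value 43.00; rounding to a feasible lattice point costs some objective.
(m,n)=(8,2): 2·8+4·2=24≤24, 1·8+5·2=18≤19, objective 42.
(m,n)=(7,2): 2·7+4·2=22≤24, 1·7+5·2=17≤19, objective 39.
(m,n)=(6,2): 2·6+4·2=20≤24, 1·6+5·2=16≤19, objective 36.
No feasible integer point exceeds 42.

42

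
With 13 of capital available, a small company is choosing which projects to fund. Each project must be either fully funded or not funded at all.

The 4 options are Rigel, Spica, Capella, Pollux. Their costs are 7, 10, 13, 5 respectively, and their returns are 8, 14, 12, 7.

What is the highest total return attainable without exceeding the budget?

Allowing fractional choices, the relaxed optimum would be about 18.2, but projects are indivisible.
Spica: cost 10 ≤ 13, return 14.
Capella: cost 13 ≤ 13, return 12.
Rigel + Pollux: cost 7 + 5 = 12 ≤ 13, return 8 + 7 = 15.
Best is Rigel and Pollux with total return 15.

15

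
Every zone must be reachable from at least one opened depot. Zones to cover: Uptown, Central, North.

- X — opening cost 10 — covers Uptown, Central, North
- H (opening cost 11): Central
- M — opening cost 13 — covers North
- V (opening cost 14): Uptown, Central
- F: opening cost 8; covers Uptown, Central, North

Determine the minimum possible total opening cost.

This is an integer covering problem.
F alone covers Uptown, Central, North — every zone.
Total opening cost: 8.
No cover costs less than 8.

8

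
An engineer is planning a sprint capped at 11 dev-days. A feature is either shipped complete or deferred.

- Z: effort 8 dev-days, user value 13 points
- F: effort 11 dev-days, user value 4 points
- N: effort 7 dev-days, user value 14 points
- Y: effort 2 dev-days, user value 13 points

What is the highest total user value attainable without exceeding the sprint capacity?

Allowing fractional choices, the relaxed optimum would be about 30.2, but features are indivisible.
Z + Y: effort 8 + 2 = 10 ≤ 11, user value 13 + 13 = 26.
N + Y: effort 7 + 2 = 9 ≤ 11, user value 14 + 13 = 27.
Best is N and Y with total user value 27.

27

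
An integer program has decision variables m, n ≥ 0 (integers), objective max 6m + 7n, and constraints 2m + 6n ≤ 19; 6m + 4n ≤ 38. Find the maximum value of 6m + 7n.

37

Relaxing integrality, the LP optimum is 42.07 at (m,n) = (5.43, 1.36), which is not an integer point.
(m,n)=(5,1): 2·5+6·1=16≤19, 6·5+4·1=34≤38, objective 37.
(m,n)=(6,0): 2·6+6·0=12≤19, 6·6+4·0=36≤38, objective 36.
No feasible integer point exceeds 37.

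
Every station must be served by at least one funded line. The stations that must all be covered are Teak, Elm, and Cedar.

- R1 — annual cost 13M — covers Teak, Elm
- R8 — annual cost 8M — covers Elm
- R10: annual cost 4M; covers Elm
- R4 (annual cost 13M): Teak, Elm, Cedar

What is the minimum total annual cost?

The greedy cost-per-new-station heuristic would pick R10 and R4 for 17, but a cheaper cover exists.
R4 alone covers Teak, Elm, Cedar — every station.
Total annual cost: 13.
No cover costs less than 13.

13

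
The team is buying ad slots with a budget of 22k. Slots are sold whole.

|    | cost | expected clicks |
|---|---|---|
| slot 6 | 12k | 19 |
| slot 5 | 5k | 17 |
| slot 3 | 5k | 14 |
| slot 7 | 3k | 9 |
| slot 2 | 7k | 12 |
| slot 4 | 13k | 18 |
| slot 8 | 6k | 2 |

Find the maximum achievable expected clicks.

52

Take slot 5, slot 3, slot 7, and slot 2: cost 5 + 5 + 3 + 7 = 20 ≤ 22, expected clicks 17 + 14 + 9 + 12 = 52.
No other feasible combination does better.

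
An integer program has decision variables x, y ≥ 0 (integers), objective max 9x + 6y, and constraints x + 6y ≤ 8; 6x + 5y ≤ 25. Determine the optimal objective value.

The continuous relaxation peaks at (4.17, 0) with value 37.50; rounding to a feasible lattice point costs some objective.
(x,y)=(4,0): 1·4+6·0=4≤8, 6·4+5·0=24≤25, objective 36.
(x,y)=(3,0): 1·3+6·0=3≤8, 6·3+5·0=18≤25, objective 27.
No feasible integer point exceeds 36.

36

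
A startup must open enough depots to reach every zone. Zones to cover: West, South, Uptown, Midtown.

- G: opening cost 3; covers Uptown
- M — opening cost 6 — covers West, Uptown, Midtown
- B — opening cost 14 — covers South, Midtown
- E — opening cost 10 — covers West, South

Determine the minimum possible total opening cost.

16

Choose M and E: together they cover West, South, Uptown, Midtown — every zone.
Total opening cost: 6 + 10 = 16.
No cover costs less than 16.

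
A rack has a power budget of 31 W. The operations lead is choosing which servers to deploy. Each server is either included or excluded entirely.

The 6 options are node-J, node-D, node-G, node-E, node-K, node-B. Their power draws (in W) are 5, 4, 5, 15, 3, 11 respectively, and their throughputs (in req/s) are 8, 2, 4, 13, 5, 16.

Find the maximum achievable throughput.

37

Allowing fractional choices, the relaxed optimum would be about 39.4, but servers are indivisible.
node-J + node-D + node-G + node-K + node-B: power draw 5 + 4 + 5 + 3 + 11 = 28 ≤ 31, throughput 8 + 2 + 4 + 5 + 16 = 35.
node-J + node-E + node-B: power draw 5 + 15 + 11 = 31 ≤ 31, throughput 8 + 13 + 16 = 37.
node-E + node-K + node-B: power draw 15 + 3 + 11 = 29 ≤ 31, throughput 13 + 5 + 16 = 34.
Best is node-J, node-E, and node-B with total throughput 37.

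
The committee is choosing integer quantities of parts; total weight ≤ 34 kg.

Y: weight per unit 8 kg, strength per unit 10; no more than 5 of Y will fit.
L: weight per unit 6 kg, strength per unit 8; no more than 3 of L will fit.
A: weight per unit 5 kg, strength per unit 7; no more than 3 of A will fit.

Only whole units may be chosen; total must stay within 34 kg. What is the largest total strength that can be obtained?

45

Take 3×L and 3×A: weight 33 ≤ 34, strength 3·8 + 3·7 = 45.
A has the best ratio (7/5) and is taken to its limit of 3; remaining capacity is filled optimally with the others.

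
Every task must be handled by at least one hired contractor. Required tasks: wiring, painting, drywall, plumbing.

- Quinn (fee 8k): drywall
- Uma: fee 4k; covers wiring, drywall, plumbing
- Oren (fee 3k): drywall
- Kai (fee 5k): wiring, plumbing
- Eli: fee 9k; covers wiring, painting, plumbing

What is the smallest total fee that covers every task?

12

Choose Oren and Eli: together they cover wiring, painting, drywall, plumbing — every task.
Total fee: 3 + 9 = 12.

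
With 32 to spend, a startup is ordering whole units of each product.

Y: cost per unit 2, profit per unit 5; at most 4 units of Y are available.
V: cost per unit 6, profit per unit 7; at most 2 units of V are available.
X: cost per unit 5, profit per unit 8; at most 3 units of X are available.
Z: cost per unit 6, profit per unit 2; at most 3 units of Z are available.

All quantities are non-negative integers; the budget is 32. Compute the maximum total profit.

51

Y has the best ratio (5/2); taking only Y gives at most 4×5 = 20 (stopped by the supply cap of 4).
Mixing does better — 4×Y, 1×V, and 3×X: cost 29 ≤ 32, profit 4·5 + 1·7 + 3·8 = 51.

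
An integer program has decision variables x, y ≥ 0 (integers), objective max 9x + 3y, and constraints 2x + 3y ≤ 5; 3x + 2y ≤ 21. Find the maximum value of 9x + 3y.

The continuous relaxation peaks at (2.5, 0) with value 22.50; rounding to a feasible lattice point costs some objective.
(x,y)=(2,0): 2·2+3·0=4≤5, 3·2+2·0=6≤21, objective 18.
(x,y)=(1,1): 2·1+3·1=5≤5, 3·1+2·1=5≤21, objective 12.
(x,y)=(1,0): 2·1+3·0=2≤5, 3·1+2·0=3≤21, objective 9.
Maximum is 18 at (x,y)=(2,0).

18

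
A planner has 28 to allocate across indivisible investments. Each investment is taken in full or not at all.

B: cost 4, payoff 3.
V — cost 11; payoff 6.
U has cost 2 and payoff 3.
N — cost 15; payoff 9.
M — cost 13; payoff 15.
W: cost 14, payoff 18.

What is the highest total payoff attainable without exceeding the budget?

This is an integer program with binary decision variables.
Take M and W: cost 13 + 14 = 27 ≤ 28, payoff 15 + 18 = 33.
No other feasible combination does better.

33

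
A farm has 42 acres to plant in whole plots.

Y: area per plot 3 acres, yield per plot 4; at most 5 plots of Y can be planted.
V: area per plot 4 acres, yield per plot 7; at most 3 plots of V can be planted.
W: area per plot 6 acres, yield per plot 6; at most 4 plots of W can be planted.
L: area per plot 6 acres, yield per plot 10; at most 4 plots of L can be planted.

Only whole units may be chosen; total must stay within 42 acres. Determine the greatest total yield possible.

This is a bounded integer knapsack.
V has the best ratio (7/4); taking only V gives at most 3×7 = 21 (stopped by the supply cap of 3).
Mixing does better — 2×Y, 3×V, and 4×L: area 42 ≤ 42, yield 2·4 + 3·7 + 4·10 = 69.

69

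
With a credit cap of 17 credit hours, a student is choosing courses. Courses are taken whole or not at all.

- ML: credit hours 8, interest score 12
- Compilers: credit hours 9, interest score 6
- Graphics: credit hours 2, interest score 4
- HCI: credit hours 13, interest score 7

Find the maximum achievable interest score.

18

ML + Graphics: credit hours 8 + 2 = 10 ≤ 17, interest score 12 + 4 = 16.
ML + Compilers: credit hours 8 + 9 = 17 ≤ 17, interest score 12 + 6 = 18.
Best is ML and Compilers with total interest score 18.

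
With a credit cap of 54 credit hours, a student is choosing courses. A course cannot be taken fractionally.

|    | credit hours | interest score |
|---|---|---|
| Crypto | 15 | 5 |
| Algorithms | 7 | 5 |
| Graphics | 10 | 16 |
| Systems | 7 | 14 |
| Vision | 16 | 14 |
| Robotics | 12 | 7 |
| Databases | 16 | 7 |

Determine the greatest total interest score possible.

Graphics + Systems + Vision + Databases: credit hours 10 + 7 + 16 + 16 = 49 ≤ 54, interest score 16 + 14 + 14 + 7 = 51.
Graphics + Systems + Vision + Robotics: credit hours 10 + 7 + 16 + 12 = 45 ≤ 54, interest score 16 + 14 + 14 + 7 = 51.
Algorithms + Graphics + Systems + Vision + Robotics: credit hours 7 + 10 + 7 + 16 + 12 = 52 ≤ 54, interest score 5 + 16 + 14 + 14 + 7 = 56.
Best is Algorithms, Graphics, Systems, Vision, and Robotics with total interest score 56.

56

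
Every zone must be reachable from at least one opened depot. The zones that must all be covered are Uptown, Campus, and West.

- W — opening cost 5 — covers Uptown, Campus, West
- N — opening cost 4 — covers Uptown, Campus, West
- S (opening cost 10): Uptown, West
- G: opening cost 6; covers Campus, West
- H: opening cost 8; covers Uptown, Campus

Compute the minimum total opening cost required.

4

N alone covers Uptown, Campus, West — every zone.
Total opening cost: 4.
No cover costs less than 4.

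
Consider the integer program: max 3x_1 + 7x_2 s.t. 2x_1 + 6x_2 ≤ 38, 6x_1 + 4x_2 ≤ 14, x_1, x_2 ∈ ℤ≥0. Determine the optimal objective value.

The continuous relaxation peaks at (0, 3.5) with value 24.50; rounding to a feasible lattice point costs some objective.
(x_1,x_2)=(0,3) is feasible, giving 21.
(x_1,x_2)=(1,2) is feasible, giving 17.
(x_1,x_2)=(0,2) is feasible, giving 14.
Maximum is 21 at (x_1,x_2)=(0,3).

21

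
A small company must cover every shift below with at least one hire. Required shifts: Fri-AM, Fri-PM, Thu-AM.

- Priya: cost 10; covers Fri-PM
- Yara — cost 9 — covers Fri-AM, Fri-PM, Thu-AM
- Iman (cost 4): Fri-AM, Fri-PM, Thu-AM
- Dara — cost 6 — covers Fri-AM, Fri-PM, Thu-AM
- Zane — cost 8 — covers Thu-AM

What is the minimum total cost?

Iman alone covers Fri-AM, Fri-PM, Thu-AM — every shift.
Total cost: 4.
No cover costs less than 4.

4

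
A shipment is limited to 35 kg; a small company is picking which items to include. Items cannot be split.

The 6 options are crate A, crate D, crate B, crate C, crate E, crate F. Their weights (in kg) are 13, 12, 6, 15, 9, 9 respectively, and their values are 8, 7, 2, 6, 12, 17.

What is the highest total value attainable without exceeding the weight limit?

crate D + crate E + crate F: weight 12 + 9 + 9 = 30 ≤ 35, value 7 + 12 + 17 = 36.
crate A + crate E + crate F: weight 13 + 9 + 9 = 31 ≤ 35, value 8 + 12 + 17 = 37.
Best is crate A, crate E, and crate F with total value 37.

37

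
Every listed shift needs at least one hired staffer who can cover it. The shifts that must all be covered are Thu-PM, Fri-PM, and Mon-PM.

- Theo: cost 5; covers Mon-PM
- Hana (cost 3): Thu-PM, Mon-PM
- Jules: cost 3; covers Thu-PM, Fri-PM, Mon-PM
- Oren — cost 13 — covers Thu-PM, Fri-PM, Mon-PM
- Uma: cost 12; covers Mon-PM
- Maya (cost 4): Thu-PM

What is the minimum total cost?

Jules alone covers Thu-PM, Fri-PM, Mon-PM — every shift.
Total cost: 3.
No cover costs less than 3.

3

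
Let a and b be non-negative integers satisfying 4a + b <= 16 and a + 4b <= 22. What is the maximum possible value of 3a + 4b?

26

(a,b)=(2,5): 4·2+1·5=13≤16, 1·2+4·5=22≤22, objective 26.
(a,b)=(3,4): 4·3+1·4=16≤16, 1·3+4·4=19≤22, objective 25.
(a,b)=(1,5): 4·1+1·5=9≤16, 1·1+4·5=21≤22, objective 23.
(a,b)=(2,4): 4·2+1·4=12≤16, 1·2+4·4=18≤22, objective 22.
No feasible integer point exceeds 26.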